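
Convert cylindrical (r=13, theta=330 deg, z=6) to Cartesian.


x = 13 * cos(330) = 11.2583
y = 13 * sin(330) = -6.5
z = 6

(11.2583, -6.5, 6)


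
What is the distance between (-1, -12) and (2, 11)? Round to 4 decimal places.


d = sqrt((2--1)^2 + (11--12)^2) = 23.1948

23.1948


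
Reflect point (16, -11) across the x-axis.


Reflection across x-axis: (x, y) -> (x, -y)
(16, -11) -> (16, 11)

(16, 11)


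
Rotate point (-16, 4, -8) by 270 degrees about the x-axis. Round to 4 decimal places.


x' = -16
y' = 4*cos(270) - -8*sin(270) = -8
z' = 4*sin(270) + -8*cos(270) = -4

(-16, -8, -4)


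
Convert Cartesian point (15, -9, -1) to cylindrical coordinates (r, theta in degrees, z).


r = sqrt(15^2 + (-9)^2) = 17.4929
theta = atan2(-9, 15) = 329.0362 deg
z = -1

r = 17.4929, theta = 329.0362 deg, z = -1


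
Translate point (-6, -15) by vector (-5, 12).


Translation: (x+dx, y+dy) = (-6+-5, -15+12) = (-11, -3)

(-11, -3)


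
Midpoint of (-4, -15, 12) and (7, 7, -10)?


Midpoint = ((-4+7)/2, (-15+7)/2, (12+-10)/2) = (1.5, -4, 1)

(1.5, -4, 1)


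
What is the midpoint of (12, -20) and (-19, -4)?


Midpoint = ((12+-19)/2, (-20+-4)/2) = (-3.5, -12)

(-3.5, -12)


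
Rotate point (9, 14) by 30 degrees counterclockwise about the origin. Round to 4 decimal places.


x' = 9*cos(30) - 14*sin(30) = 0.7942
y' = 9*sin(30) + 14*cos(30) = 16.6244

(0.7942, 16.6244)


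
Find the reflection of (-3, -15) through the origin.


Reflection through origin: (x, y) -> (-x, -y)
(-3, -15) -> (3, 15)

(3, 15)


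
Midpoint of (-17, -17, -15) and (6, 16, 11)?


Midpoint = ((-17+6)/2, (-17+16)/2, (-15+11)/2) = (-5.5, -0.5, -2)

(-5.5, -0.5, -2)


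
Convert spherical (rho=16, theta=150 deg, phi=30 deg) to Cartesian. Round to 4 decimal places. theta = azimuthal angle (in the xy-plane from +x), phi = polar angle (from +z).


x = 16 * sin(30) * cos(150) = -6.9282
y = 16 * sin(30) * sin(150) = 4
z = 16 * cos(30) = 13.8564

(-6.9282, 4, 13.8564)


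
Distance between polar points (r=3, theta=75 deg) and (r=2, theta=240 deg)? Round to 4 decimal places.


d = sqrt(r1^2 + r2^2 - 2*r1*r2*cos(t2-t1))
d = sqrt(3^2 + 2^2 - 2*3*2*cos(240-75)) = 4.9589

4.9589


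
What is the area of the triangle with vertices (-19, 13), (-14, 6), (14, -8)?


Area = |x1(y2-y3) + x2(y3-y1) + x3(y1-y2)| / 2
= |-19*(6--8) + -14*(-8-13) + 14*(13-6)| / 2
= 63

63


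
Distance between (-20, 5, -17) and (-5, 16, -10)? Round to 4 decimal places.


d = sqrt((-5--20)^2 + (16-5)^2 + (-10--17)^2) = 19.8746

19.8746


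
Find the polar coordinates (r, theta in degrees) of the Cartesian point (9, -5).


r = sqrt(9^2 + (-5)^2) = 10.2956
theta = atan2(-5, 9) = 330.9454 degrees

r = 10.2956, theta = 330.9454 degrees


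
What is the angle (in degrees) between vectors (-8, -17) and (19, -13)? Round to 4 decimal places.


dot = -8*19 + -17*-13 = 69
|u| = 18.7883, |v| = 23.0217
cos(angle) = 0.1595
angle = 80.8208 degrees

80.8208 degrees


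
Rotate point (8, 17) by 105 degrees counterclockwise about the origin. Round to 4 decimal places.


x' = 8*cos(105) - 17*sin(105) = -18.4913
y' = 8*sin(105) + 17*cos(105) = 3.3275

(-18.4913, 3.3275)


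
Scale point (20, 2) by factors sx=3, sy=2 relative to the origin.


Scaling: (x*sx, y*sy) = (20*3, 2*2) = (60, 4)

(60, 4)


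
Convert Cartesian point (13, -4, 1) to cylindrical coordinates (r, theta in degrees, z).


r = sqrt(13^2 + (-4)^2) = 13.6015
theta = atan2(-4, 13) = 342.8973 deg
z = 1

r = 13.6015, theta = 342.8973 deg, z = 1


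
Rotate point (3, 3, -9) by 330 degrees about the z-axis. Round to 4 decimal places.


x' = 3*cos(330) - 3*sin(330) = 4.0981
y' = 3*sin(330) + 3*cos(330) = 1.0981
z' = -9

(4.0981, 1.0981, -9)


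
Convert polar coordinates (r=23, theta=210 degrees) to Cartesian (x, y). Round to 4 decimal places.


x = 23 * cos(210) = -19.9186
y = 23 * sin(210) = -11.5

(-19.9186, -11.5)


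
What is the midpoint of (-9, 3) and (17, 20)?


Midpoint = ((-9+17)/2, (3+20)/2) = (4, 11.5)

(4, 11.5)


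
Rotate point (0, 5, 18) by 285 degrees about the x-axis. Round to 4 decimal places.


x' = 0
y' = 5*cos(285) - 18*sin(285) = 18.6808
z' = 5*sin(285) + 18*cos(285) = -0.1709

(0, 18.6808, -0.1709)


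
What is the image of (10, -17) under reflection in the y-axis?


Reflection across y-axis: (x, y) -> (-x, y)
(10, -17) -> (-10, -17)

(-10, -17)


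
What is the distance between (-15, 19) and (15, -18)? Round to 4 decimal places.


d = sqrt((15--15)^2 + (-18-19)^2) = 47.634

47.634


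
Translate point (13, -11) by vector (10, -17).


Translation: (x+dx, y+dy) = (13+10, -11+-17) = (23, -28)

(23, -28)


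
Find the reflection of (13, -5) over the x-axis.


Reflection across x-axis: (x, y) -> (x, -y)
(13, -5) -> (13, 5)

(13, 5)


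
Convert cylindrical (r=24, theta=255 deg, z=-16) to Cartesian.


x = 24 * cos(255) = -6.2117
y = 24 * sin(255) = -23.1822
z = -16

(-6.2117, -23.1822, -16)


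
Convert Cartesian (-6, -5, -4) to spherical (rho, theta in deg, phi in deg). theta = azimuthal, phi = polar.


rho = sqrt((-6)^2 + (-5)^2 + (-4)^2) = 8.775
theta = atan2(-5, -6) = 219.8056 deg
phi = acos(-4/8.775) = 117.1191 deg

rho = 8.775, theta = 219.8056 deg, phi = 117.1191 deg


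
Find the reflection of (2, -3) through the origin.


Reflection through origin: (x, y) -> (-x, -y)
(2, -3) -> (-2, 3)

(-2, 3)


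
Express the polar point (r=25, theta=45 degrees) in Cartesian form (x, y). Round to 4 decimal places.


x = 25 * cos(45) = 17.6777
y = 25 * sin(45) = 17.6777

(17.6777, 17.6777)


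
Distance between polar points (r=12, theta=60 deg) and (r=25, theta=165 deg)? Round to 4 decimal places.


d = sqrt(r1^2 + r2^2 - 2*r1*r2*cos(t2-t1))
d = sqrt(12^2 + 25^2 - 2*12*25*cos(165-60)) = 30.4022

30.4022


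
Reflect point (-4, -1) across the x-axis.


Reflection across x-axis: (x, y) -> (x, -y)
(-4, -1) -> (-4, 1)

(-4, 1)


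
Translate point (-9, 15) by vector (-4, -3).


Translation: (x+dx, y+dy) = (-9+-4, 15+-3) = (-13, 12)

(-13, 12)


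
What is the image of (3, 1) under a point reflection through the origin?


Reflection through origin: (x, y) -> (-x, -y)
(3, 1) -> (-3, -1)

(-3, -1)


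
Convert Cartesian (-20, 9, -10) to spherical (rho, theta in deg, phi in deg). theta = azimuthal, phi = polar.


rho = sqrt((-20)^2 + 9^2 + (-10)^2) = 24.1039
theta = atan2(9, -20) = 155.7723 deg
phi = acos(-10/24.1039) = 114.5111 deg

rho = 24.1039, theta = 155.7723 deg, phi = 114.5111 deg


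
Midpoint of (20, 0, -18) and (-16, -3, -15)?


Midpoint = ((20+-16)/2, (0+-3)/2, (-18+-15)/2) = (2, -1.5, -16.5)

(2, -1.5, -16.5)


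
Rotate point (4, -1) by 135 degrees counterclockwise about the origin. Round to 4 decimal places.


x' = 4*cos(135) - -1*sin(135) = -2.1213
y' = 4*sin(135) + -1*cos(135) = 3.5355

(-2.1213, 3.5355)


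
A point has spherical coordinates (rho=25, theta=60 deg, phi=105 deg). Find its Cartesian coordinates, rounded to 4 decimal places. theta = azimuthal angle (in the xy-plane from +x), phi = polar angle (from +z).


x = 25 * sin(105) * cos(60) = 12.0741
y = 25 * sin(105) * sin(60) = 20.9129
z = 25 * cos(105) = -6.4705

(12.0741, 20.9129, -6.4705)


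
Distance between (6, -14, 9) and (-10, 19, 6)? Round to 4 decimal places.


d = sqrt((-10-6)^2 + (19--14)^2 + (6-9)^2) = 36.7967

36.7967


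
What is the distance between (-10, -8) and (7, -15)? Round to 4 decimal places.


d = sqrt((7--10)^2 + (-15--8)^2) = 18.3848

18.3848


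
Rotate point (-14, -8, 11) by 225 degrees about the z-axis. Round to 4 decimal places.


x' = -14*cos(225) - -8*sin(225) = 4.2426
y' = -14*sin(225) + -8*cos(225) = 15.5563
z' = 11

(4.2426, 15.5563, 11)


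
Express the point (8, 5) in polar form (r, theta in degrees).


r = sqrt(8^2 + 5^2) = 9.434
theta = atan2(5, 8) = 32.0054 degrees

r = 9.434, theta = 32.0054 degrees


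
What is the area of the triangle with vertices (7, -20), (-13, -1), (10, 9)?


Area = |x1(y2-y3) + x2(y3-y1) + x3(y1-y2)| / 2
= |7*(-1-9) + -13*(9--20) + 10*(-20--1)| / 2
= 318.5

318.5


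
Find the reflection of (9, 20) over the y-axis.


Reflection across y-axis: (x, y) -> (-x, y)
(9, 20) -> (-9, 20)

(-9, 20)


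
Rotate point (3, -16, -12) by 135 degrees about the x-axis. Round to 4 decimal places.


x' = 3
y' = -16*cos(135) - -12*sin(135) = 19.799
z' = -16*sin(135) + -12*cos(135) = -2.8284

(3, 19.799, -2.8284)


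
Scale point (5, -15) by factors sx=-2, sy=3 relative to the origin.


Scaling: (x*sx, y*sy) = (5*-2, -15*3) = (-10, -45)

(-10, -45)


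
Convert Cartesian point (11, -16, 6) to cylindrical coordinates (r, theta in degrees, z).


r = sqrt(11^2 + (-16)^2) = 19.4165
theta = atan2(-16, 11) = 304.5085 deg
z = 6

r = 19.4165, theta = 304.5085 deg, z = 6


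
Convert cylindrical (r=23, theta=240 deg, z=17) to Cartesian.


x = 23 * cos(240) = -11.5
y = 23 * sin(240) = -19.9186
z = 17

(-11.5, -19.9186, 17)


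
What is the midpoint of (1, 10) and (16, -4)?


Midpoint = ((1+16)/2, (10+-4)/2) = (8.5, 3)

(8.5, 3)


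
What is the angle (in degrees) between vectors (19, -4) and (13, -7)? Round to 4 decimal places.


dot = 19*13 + -4*-7 = 275
|u| = 19.4165, |v| = 14.7648
cos(angle) = 0.9593
angle = 16.4121 degrees

16.4121 degrees


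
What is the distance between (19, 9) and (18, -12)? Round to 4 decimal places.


d = sqrt((18-19)^2 + (-12-9)^2) = 21.0238

21.0238


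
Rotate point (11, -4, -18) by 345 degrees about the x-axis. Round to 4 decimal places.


x' = 11
y' = -4*cos(345) - -18*sin(345) = -8.5224
z' = -4*sin(345) + -18*cos(345) = -16.3514

(11, -8.5224, -16.3514)


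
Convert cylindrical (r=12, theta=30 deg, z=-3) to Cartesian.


x = 12 * cos(30) = 10.3923
y = 12 * sin(30) = 6
z = -3

(10.3923, 6, -3)


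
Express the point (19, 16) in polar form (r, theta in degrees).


r = sqrt(19^2 + 16^2) = 24.8395
theta = atan2(16, 19) = 40.1009 degrees

r = 24.8395, theta = 40.1009 degrees


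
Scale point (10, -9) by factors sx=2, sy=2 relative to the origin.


Scaling: (x*sx, y*sy) = (10*2, -9*2) = (20, -18)

(20, -18)


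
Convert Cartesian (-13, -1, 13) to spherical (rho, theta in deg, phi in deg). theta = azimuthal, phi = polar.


rho = sqrt((-13)^2 + (-1)^2 + 13^2) = 18.412
theta = atan2(-1, -13) = 184.3987 deg
phi = acos(13/18.412) = 45.0845 deg

rho = 18.412, theta = 184.3987 deg, phi = 45.0845 deg


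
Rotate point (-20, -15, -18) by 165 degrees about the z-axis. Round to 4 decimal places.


x' = -20*cos(165) - -15*sin(165) = 23.2008
y' = -20*sin(165) + -15*cos(165) = 9.3125
z' = -18

(23.2008, 9.3125, -18)


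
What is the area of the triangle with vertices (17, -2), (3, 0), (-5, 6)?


Area = |x1(y2-y3) + x2(y3-y1) + x3(y1-y2)| / 2
= |17*(0-6) + 3*(6--2) + -5*(-2-0)| / 2
= 34

34


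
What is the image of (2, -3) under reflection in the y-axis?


Reflection across y-axis: (x, y) -> (-x, y)
(2, -3) -> (-2, -3)

(-2, -3)


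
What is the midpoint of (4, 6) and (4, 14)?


Midpoint = ((4+4)/2, (6+14)/2) = (4, 10)

(4, 10)


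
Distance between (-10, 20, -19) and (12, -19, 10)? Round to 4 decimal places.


d = sqrt((12--10)^2 + (-19-20)^2 + (10--19)^2) = 53.3479

53.3479


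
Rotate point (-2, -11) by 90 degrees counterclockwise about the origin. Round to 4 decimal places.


x' = -2*cos(90) - -11*sin(90) = 11
y' = -2*sin(90) + -11*cos(90) = -2

(11, -2)


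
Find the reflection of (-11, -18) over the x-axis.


Reflection across x-axis: (x, y) -> (x, -y)
(-11, -18) -> (-11, 18)

(-11, 18)


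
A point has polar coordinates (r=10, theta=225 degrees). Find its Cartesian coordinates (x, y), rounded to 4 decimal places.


x = 10 * cos(225) = -7.0711
y = 10 * sin(225) = -7.0711

(-7.0711, -7.0711)


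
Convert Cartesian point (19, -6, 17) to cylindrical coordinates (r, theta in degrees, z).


r = sqrt(19^2 + (-6)^2) = 19.9249
theta = atan2(-6, 19) = 342.4744 deg
z = 17

r = 19.9249, theta = 342.4744 deg, z = 17


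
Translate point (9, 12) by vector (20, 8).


Translation: (x+dx, y+dy) = (9+20, 12+8) = (29, 20)

(29, 20)


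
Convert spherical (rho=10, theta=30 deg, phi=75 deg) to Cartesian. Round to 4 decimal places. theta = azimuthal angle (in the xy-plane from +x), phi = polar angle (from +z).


x = 10 * sin(75) * cos(30) = 8.3652
y = 10 * sin(75) * sin(30) = 4.8296
z = 10 * cos(75) = 2.5882

(8.3652, 4.8296, 2.5882)


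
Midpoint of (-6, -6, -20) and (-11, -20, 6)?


Midpoint = ((-6+-11)/2, (-6+-20)/2, (-20+6)/2) = (-8.5, -13, -7)

(-8.5, -13, -7)


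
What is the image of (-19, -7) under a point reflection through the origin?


Reflection through origin: (x, y) -> (-x, -y)
(-19, -7) -> (19, 7)

(19, 7)


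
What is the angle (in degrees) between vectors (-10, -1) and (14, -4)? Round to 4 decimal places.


dot = -10*14 + -1*-4 = -136
|u| = 10.0499, |v| = 14.5602
cos(angle) = -0.9294
angle = 158.344 degrees

158.344 degrees


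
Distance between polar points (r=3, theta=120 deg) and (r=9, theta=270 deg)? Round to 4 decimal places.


d = sqrt(r1^2 + r2^2 - 2*r1*r2*cos(t2-t1))
d = sqrt(3^2 + 9^2 - 2*3*9*cos(270-120)) = 11.6947

11.6947


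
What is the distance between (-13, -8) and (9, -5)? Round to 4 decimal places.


d = sqrt((9--13)^2 + (-5--8)^2) = 22.2036

22.2036


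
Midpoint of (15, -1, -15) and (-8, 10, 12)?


Midpoint = ((15+-8)/2, (-1+10)/2, (-15+12)/2) = (3.5, 4.5, -1.5)

(3.5, 4.5, -1.5)


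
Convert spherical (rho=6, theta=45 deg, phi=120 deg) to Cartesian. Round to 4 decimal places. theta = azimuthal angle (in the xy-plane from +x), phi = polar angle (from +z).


x = 6 * sin(120) * cos(45) = 3.6742
y = 6 * sin(120) * sin(45) = 3.6742
z = 6 * cos(120) = -3

(3.6742, 3.6742, -3)


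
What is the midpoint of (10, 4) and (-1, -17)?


Midpoint = ((10+-1)/2, (4+-17)/2) = (4.5, -6.5)

(4.5, -6.5)


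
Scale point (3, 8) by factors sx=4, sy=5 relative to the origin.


Scaling: (x*sx, y*sy) = (3*4, 8*5) = (12, 40)

(12, 40)


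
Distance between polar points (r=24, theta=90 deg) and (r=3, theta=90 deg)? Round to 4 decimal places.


d = sqrt(r1^2 + r2^2 - 2*r1*r2*cos(t2-t1))
d = sqrt(24^2 + 3^2 - 2*24*3*cos(90-90)) = 21

21


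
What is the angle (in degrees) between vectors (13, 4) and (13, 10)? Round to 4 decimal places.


dot = 13*13 + 4*10 = 209
|u| = 13.6015, |v| = 16.4012
cos(angle) = 0.9369
angle = 20.4659 degrees

20.4659 degrees


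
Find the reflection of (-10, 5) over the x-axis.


Reflection across x-axis: (x, y) -> (x, -y)
(-10, 5) -> (-10, -5)

(-10, -5)


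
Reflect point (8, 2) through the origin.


Reflection through origin: (x, y) -> (-x, -y)
(8, 2) -> (-8, -2)

(-8, -2)


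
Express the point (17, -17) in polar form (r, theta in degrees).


r = sqrt(17^2 + (-17)^2) = 24.0416
theta = atan2(-17, 17) = 315 degrees

r = 24.0416, theta = 315 degrees


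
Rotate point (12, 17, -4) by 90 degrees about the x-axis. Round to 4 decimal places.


x' = 12
y' = 17*cos(90) - -4*sin(90) = 4
z' = 17*sin(90) + -4*cos(90) = 17

(12, 4, 17)


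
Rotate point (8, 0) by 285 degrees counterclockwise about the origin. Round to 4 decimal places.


x' = 8*cos(285) - 0*sin(285) = 2.0706
y' = 8*sin(285) + 0*cos(285) = -7.7274

(2.0706, -7.7274)


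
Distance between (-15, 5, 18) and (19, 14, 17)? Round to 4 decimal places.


d = sqrt((19--15)^2 + (14-5)^2 + (17-18)^2) = 35.1852

35.1852


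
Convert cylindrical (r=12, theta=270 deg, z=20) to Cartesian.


x = 12 * cos(270) = 0
y = 12 * sin(270) = -12
z = 20

(0, -12, 20)


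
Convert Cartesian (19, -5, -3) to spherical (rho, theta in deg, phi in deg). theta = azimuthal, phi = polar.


rho = sqrt(19^2 + (-5)^2 + (-3)^2) = 19.8746
theta = atan2(-5, 19) = 345.2564 deg
phi = acos(-3/19.8746) = 98.6818 deg

rho = 19.8746, theta = 345.2564 deg, phi = 98.6818 deg


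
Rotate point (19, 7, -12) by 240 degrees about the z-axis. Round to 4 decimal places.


x' = 19*cos(240) - 7*sin(240) = -3.4378
y' = 19*sin(240) + 7*cos(240) = -19.9545
z' = -12

(-3.4378, -19.9545, -12)


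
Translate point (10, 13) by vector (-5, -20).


Translation: (x+dx, y+dy) = (10+-5, 13+-20) = (5, -7)

(5, -7)


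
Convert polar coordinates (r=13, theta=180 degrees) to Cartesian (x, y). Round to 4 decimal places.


x = 13 * cos(180) = -13
y = 13 * sin(180) = 0

(-13, 0)


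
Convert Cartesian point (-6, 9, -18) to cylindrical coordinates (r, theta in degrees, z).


r = sqrt((-6)^2 + 9^2) = 10.8167
theta = atan2(9, -6) = 123.6901 deg
z = -18

r = 10.8167, theta = 123.6901 deg, z = -18


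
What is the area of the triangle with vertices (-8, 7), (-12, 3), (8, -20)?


Area = |x1(y2-y3) + x2(y3-y1) + x3(y1-y2)| / 2
= |-8*(3--20) + -12*(-20-7) + 8*(7-3)| / 2
= 86

86


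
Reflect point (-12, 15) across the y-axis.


Reflection across y-axis: (x, y) -> (-x, y)
(-12, 15) -> (12, 15)

(12, 15)


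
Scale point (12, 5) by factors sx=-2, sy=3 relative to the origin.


Scaling: (x*sx, y*sy) = (12*-2, 5*3) = (-24, 15)

(-24, 15)


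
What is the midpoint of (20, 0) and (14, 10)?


Midpoint = ((20+14)/2, (0+10)/2) = (17, 5)

(17, 5)


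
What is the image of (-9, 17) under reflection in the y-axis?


Reflection across y-axis: (x, y) -> (-x, y)
(-9, 17) -> (9, 17)

(9, 17)


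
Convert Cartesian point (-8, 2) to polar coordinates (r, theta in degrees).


r = sqrt((-8)^2 + 2^2) = 8.2462
theta = atan2(2, -8) = 165.9638 degrees

r = 8.2462, theta = 165.9638 degrees


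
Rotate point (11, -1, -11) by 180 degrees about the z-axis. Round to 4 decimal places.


x' = 11*cos(180) - -1*sin(180) = -11
y' = 11*sin(180) + -1*cos(180) = 1
z' = -11

(-11, 1, -11)


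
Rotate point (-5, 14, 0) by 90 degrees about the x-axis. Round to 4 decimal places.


x' = -5
y' = 14*cos(90) - 0*sin(90) = 0
z' = 14*sin(90) + 0*cos(90) = 14

(-5, 0, 14)


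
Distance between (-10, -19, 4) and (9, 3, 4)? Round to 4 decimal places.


d = sqrt((9--10)^2 + (3--19)^2 + (4-4)^2) = 29.0689

29.0689


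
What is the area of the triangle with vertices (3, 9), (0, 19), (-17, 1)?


Area = |x1(y2-y3) + x2(y3-y1) + x3(y1-y2)| / 2
= |3*(19-1) + 0*(1-9) + -17*(9-19)| / 2
= 112

112


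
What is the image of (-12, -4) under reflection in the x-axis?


Reflection across x-axis: (x, y) -> (x, -y)
(-12, -4) -> (-12, 4)

(-12, 4)


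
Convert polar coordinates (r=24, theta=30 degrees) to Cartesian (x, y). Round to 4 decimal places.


x = 24 * cos(30) = 20.7846
y = 24 * sin(30) = 12

(20.7846, 12)


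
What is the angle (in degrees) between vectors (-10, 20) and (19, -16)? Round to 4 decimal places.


dot = -10*19 + 20*-16 = -510
|u| = 22.3607, |v| = 24.8395
cos(angle) = -0.9182
angle = 156.666 degrees

156.666 degrees


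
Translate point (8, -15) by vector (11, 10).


Translation: (x+dx, y+dy) = (8+11, -15+10) = (19, -5)

(19, -5)


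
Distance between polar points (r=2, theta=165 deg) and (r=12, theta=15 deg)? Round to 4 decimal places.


d = sqrt(r1^2 + r2^2 - 2*r1*r2*cos(t2-t1))
d = sqrt(2^2 + 12^2 - 2*2*12*cos(15-165)) = 13.7684

13.7684


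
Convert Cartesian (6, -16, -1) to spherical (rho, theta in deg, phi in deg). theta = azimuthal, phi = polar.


rho = sqrt(6^2 + (-16)^2 + (-1)^2) = 17.1172
theta = atan2(-16, 6) = 290.556 deg
phi = acos(-1/17.1172) = 93.3492 deg

rho = 17.1172, theta = 290.556 deg, phi = 93.3492 deg


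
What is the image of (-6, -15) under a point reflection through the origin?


Reflection through origin: (x, y) -> (-x, -y)
(-6, -15) -> (6, 15)

(6, 15)


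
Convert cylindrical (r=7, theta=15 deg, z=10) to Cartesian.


x = 7 * cos(15) = 6.7615
y = 7 * sin(15) = 1.8117
z = 10

(6.7615, 1.8117, 10)


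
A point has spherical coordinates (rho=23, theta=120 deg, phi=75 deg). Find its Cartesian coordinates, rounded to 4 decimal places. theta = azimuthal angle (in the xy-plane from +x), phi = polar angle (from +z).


x = 23 * sin(75) * cos(120) = -11.1081
y = 23 * sin(75) * sin(120) = 19.2399
z = 23 * cos(75) = 5.9528

(-11.1081, 19.2399, 5.9528)


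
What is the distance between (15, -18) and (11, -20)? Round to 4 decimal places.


d = sqrt((11-15)^2 + (-20--18)^2) = 4.4721

4.4721


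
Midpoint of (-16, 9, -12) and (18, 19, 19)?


Midpoint = ((-16+18)/2, (9+19)/2, (-12+19)/2) = (1, 14, 3.5)

(1, 14, 3.5)


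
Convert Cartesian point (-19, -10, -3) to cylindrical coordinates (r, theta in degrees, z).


r = sqrt((-19)^2 + (-10)^2) = 21.4709
theta = atan2(-10, -19) = 207.7585 deg
z = -3

r = 21.4709, theta = 207.7585 deg, z = -3


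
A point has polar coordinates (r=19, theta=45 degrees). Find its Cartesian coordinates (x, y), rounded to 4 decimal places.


x = 19 * cos(45) = 13.435
y = 19 * sin(45) = 13.435

(13.435, 13.435)


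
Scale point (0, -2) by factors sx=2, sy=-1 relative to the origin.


Scaling: (x*sx, y*sy) = (0*2, -2*-1) = (0, 2)

(0, 2)


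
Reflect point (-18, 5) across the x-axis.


Reflection across x-axis: (x, y) -> (x, -y)
(-18, 5) -> (-18, -5)

(-18, -5)


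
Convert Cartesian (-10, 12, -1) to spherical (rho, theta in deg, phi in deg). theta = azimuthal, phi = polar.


rho = sqrt((-10)^2 + 12^2 + (-1)^2) = 15.6525
theta = atan2(12, -10) = 129.8056 deg
phi = acos(-1/15.6525) = 93.663 deg

rho = 15.6525, theta = 129.8056 deg, phi = 93.663 deg


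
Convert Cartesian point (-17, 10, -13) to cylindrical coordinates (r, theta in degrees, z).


r = sqrt((-17)^2 + 10^2) = 19.7231
theta = atan2(10, -17) = 149.5345 deg
z = -13

r = 19.7231, theta = 149.5345 deg, z = -13


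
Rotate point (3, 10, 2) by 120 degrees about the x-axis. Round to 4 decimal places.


x' = 3
y' = 10*cos(120) - 2*sin(120) = -6.7321
z' = 10*sin(120) + 2*cos(120) = 7.6603

(3, -6.7321, 7.6603)


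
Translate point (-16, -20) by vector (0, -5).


Translation: (x+dx, y+dy) = (-16+0, -20+-5) = (-16, -25)

(-16, -25)


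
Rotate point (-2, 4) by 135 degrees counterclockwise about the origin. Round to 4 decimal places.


x' = -2*cos(135) - 4*sin(135) = -1.4142
y' = -2*sin(135) + 4*cos(135) = -4.2426

(-1.4142, -4.2426)


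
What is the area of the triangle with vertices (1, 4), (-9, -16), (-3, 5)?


Area = |x1(y2-y3) + x2(y3-y1) + x3(y1-y2)| / 2
= |1*(-16-5) + -9*(5-4) + -3*(4--16)| / 2
= 45

45


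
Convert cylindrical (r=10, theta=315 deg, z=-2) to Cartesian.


x = 10 * cos(315) = 7.0711
y = 10 * sin(315) = -7.0711
z = -2

(7.0711, -7.0711, -2)


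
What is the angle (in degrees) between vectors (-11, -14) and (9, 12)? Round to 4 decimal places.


dot = -11*9 + -14*12 = -267
|u| = 17.8045, |v| = 15
cos(angle) = -0.9997
angle = 178.7127 degrees

178.7127 degrees


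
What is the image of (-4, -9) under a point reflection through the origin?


Reflection through origin: (x, y) -> (-x, -y)
(-4, -9) -> (4, 9)

(4, 9)


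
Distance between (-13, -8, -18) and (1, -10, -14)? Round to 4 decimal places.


d = sqrt((1--13)^2 + (-10--8)^2 + (-14--18)^2) = 14.6969

14.6969


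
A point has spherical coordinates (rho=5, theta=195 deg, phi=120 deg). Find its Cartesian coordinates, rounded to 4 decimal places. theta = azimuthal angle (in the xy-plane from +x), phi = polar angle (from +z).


x = 5 * sin(120) * cos(195) = -4.1826
y = 5 * sin(120) * sin(195) = -1.1207
z = 5 * cos(120) = -2.5

(-4.1826, -1.1207, -2.5)


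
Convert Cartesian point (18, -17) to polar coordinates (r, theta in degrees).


r = sqrt(18^2 + (-17)^2) = 24.7588
theta = atan2(-17, 18) = 316.6366 degrees

r = 24.7588, theta = 316.6366 degrees


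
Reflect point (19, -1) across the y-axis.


Reflection across y-axis: (x, y) -> (-x, y)
(19, -1) -> (-19, -1)

(-19, -1)


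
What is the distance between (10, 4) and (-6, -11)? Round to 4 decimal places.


d = sqrt((-6-10)^2 + (-11-4)^2) = 21.9317

21.9317


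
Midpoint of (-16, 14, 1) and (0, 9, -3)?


Midpoint = ((-16+0)/2, (14+9)/2, (1+-3)/2) = (-8, 11.5, -1)

(-8, 11.5, -1)


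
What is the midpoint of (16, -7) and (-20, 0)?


Midpoint = ((16+-20)/2, (-7+0)/2) = (-2, -3.5)

(-2, -3.5)


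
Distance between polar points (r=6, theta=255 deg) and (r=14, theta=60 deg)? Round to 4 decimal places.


d = sqrt(r1^2 + r2^2 - 2*r1*r2*cos(t2-t1))
d = sqrt(6^2 + 14^2 - 2*6*14*cos(60-255)) = 19.8564

19.8564


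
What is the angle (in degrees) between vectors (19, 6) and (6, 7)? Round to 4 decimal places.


dot = 19*6 + 6*7 = 156
|u| = 19.9249, |v| = 9.2195
cos(angle) = 0.8492
angle = 31.8731 degrees

31.8731 degrees


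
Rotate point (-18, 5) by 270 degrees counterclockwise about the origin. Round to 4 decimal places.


x' = -18*cos(270) - 5*sin(270) = 5
y' = -18*sin(270) + 5*cos(270) = 18

(5, 18)


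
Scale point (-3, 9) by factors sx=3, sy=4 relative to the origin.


Scaling: (x*sx, y*sy) = (-3*3, 9*4) = (-9, 36)

(-9, 36)


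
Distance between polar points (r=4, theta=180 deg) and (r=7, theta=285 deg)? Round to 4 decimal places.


d = sqrt(r1^2 + r2^2 - 2*r1*r2*cos(t2-t1))
d = sqrt(4^2 + 7^2 - 2*4*7*cos(285-180)) = 8.9159

8.9159


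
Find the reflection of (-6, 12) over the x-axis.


Reflection across x-axis: (x, y) -> (x, -y)
(-6, 12) -> (-6, -12)

(-6, -12)


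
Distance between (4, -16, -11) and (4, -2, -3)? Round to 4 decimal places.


d = sqrt((4-4)^2 + (-2--16)^2 + (-3--11)^2) = 16.1245

16.1245


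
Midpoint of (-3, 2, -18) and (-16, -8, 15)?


Midpoint = ((-3+-16)/2, (2+-8)/2, (-18+15)/2) = (-9.5, -3, -1.5)

(-9.5, -3, -1.5)


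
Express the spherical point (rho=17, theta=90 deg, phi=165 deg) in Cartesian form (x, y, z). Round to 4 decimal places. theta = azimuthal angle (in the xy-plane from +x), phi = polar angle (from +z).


x = 17 * sin(165) * cos(90) = 0
y = 17 * sin(165) * sin(90) = 4.3999
z = 17 * cos(165) = -16.4207

(0, 4.3999, -16.4207)


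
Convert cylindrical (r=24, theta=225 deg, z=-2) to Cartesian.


x = 24 * cos(225) = -16.9706
y = 24 * sin(225) = -16.9706
z = -2

(-16.9706, -16.9706, -2)


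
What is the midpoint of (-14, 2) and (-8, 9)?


Midpoint = ((-14+-8)/2, (2+9)/2) = (-11, 5.5)

(-11, 5.5)


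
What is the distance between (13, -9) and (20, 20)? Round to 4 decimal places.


d = sqrt((20-13)^2 + (20--9)^2) = 29.8329

29.8329


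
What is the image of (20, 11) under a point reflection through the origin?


Reflection through origin: (x, y) -> (-x, -y)
(20, 11) -> (-20, -11)

(-20, -11)


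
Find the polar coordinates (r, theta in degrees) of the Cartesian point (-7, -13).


r = sqrt((-7)^2 + (-13)^2) = 14.7648
theta = atan2(-13, -7) = 241.6992 degrees

r = 14.7648, theta = 241.6992 degrees


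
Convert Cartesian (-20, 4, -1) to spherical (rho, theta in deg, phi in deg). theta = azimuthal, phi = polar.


rho = sqrt((-20)^2 + 4^2 + (-1)^2) = 20.4206
theta = atan2(4, -20) = 168.6901 deg
phi = acos(-1/20.4206) = 92.8069 deg

rho = 20.4206, theta = 168.6901 deg, phi = 92.8069 deg


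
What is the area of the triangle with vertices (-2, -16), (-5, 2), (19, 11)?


Area = |x1(y2-y3) + x2(y3-y1) + x3(y1-y2)| / 2
= |-2*(2-11) + -5*(11--16) + 19*(-16-2)| / 2
= 229.5

229.5


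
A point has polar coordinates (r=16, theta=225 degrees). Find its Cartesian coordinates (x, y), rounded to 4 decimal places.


x = 16 * cos(225) = -11.3137
y = 16 * sin(225) = -11.3137

(-11.3137, -11.3137)


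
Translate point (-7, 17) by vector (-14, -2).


Translation: (x+dx, y+dy) = (-7+-14, 17+-2) = (-21, 15)

(-21, 15)


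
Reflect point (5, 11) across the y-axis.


Reflection across y-axis: (x, y) -> (-x, y)
(5, 11) -> (-5, 11)

(-5, 11)


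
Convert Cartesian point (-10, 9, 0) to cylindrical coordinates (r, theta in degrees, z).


r = sqrt((-10)^2 + 9^2) = 13.4536
theta = atan2(9, -10) = 138.0128 deg
z = 0

r = 13.4536, theta = 138.0128 deg, z = 0


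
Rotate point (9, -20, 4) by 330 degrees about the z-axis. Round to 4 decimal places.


x' = 9*cos(330) - -20*sin(330) = -2.2058
y' = 9*sin(330) + -20*cos(330) = -21.8205
z' = 4

(-2.2058, -21.8205, 4)


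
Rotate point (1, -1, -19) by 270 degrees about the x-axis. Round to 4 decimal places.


x' = 1
y' = -1*cos(270) - -19*sin(270) = -19
z' = -1*sin(270) + -19*cos(270) = 1

(1, -19, 1)


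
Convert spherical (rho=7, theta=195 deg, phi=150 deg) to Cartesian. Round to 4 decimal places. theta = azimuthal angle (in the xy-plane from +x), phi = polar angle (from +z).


x = 7 * sin(150) * cos(195) = -3.3807
y = 7 * sin(150) * sin(195) = -0.9059
z = 7 * cos(150) = -6.0622

(-3.3807, -0.9059, -6.0622)


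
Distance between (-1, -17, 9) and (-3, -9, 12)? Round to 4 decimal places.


d = sqrt((-3--1)^2 + (-9--17)^2 + (12-9)^2) = 8.775

8.775


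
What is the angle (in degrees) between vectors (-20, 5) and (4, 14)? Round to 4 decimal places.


dot = -20*4 + 5*14 = -10
|u| = 20.6155, |v| = 14.5602
cos(angle) = -0.0333
angle = 91.9092 degrees

91.9092 degrees


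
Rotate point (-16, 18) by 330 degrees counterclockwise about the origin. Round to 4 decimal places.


x' = -16*cos(330) - 18*sin(330) = -4.8564
y' = -16*sin(330) + 18*cos(330) = 23.5885

(-4.8564, 23.5885)


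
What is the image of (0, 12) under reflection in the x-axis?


Reflection across x-axis: (x, y) -> (x, -y)
(0, 12) -> (0, -12)

(0, -12)


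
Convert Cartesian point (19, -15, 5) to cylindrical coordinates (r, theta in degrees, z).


r = sqrt(19^2 + (-15)^2) = 24.2074
theta = atan2(-15, 19) = 321.7098 deg
z = 5

r = 24.2074, theta = 321.7098 deg, z = 5


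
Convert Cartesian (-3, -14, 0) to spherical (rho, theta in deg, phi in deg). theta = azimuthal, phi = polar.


rho = sqrt((-3)^2 + (-14)^2 + 0^2) = 14.3178
theta = atan2(-14, -3) = 257.9052 deg
phi = acos(0/14.3178) = 90 deg

rho = 14.3178, theta = 257.9052 deg, phi = 90 deg


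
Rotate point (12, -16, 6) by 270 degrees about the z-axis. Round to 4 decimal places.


x' = 12*cos(270) - -16*sin(270) = -16
y' = 12*sin(270) + -16*cos(270) = -12
z' = 6

(-16, -12, 6)


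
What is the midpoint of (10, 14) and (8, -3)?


Midpoint = ((10+8)/2, (14+-3)/2) = (9, 5.5)

(9, 5.5)


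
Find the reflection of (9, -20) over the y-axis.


Reflection across y-axis: (x, y) -> (-x, y)
(9, -20) -> (-9, -20)

(-9, -20)


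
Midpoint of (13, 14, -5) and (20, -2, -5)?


Midpoint = ((13+20)/2, (14+-2)/2, (-5+-5)/2) = (16.5, 6, -5)

(16.5, 6, -5)


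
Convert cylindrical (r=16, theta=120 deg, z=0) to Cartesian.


x = 16 * cos(120) = -8
y = 16 * sin(120) = 13.8564
z = 0

(-8, 13.8564, 0)


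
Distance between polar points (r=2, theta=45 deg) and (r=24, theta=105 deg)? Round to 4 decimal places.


d = sqrt(r1^2 + r2^2 - 2*r1*r2*cos(t2-t1))
d = sqrt(2^2 + 24^2 - 2*2*24*cos(105-45)) = 23.0651

23.0651


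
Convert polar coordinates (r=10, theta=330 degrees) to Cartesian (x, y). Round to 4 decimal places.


x = 10 * cos(330) = 8.6603
y = 10 * sin(330) = -5

(8.6603, -5)


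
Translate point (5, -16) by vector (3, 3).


Translation: (x+dx, y+dy) = (5+3, -16+3) = (8, -13)

(8, -13)


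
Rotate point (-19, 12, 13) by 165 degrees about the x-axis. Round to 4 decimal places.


x' = -19
y' = 12*cos(165) - 13*sin(165) = -14.9558
z' = 12*sin(165) + 13*cos(165) = -9.4512

(-19, -14.9558, -9.4512)


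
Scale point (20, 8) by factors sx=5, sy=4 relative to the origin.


Scaling: (x*sx, y*sy) = (20*5, 8*4) = (100, 32)

(100, 32)


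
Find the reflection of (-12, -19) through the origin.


Reflection through origin: (x, y) -> (-x, -y)
(-12, -19) -> (12, 19)

(12, 19)


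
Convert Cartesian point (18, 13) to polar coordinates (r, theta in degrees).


r = sqrt(18^2 + 13^2) = 22.2036
theta = atan2(13, 18) = 35.8377 degrees

r = 22.2036, theta = 35.8377 degrees


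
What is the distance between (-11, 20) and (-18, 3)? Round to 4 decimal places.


d = sqrt((-18--11)^2 + (3-20)^2) = 18.3848

18.3848


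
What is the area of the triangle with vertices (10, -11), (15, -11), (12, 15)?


Area = |x1(y2-y3) + x2(y3-y1) + x3(y1-y2)| / 2
= |10*(-11-15) + 15*(15--11) + 12*(-11--11)| / 2
= 65

65


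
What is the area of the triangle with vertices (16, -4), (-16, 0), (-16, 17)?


Area = |x1(y2-y3) + x2(y3-y1) + x3(y1-y2)| / 2
= |16*(0-17) + -16*(17--4) + -16*(-4-0)| / 2
= 272

272


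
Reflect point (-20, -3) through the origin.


Reflection through origin: (x, y) -> (-x, -y)
(-20, -3) -> (20, 3)

(20, 3)


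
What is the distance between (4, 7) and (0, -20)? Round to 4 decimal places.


d = sqrt((0-4)^2 + (-20-7)^2) = 27.2947

27.2947


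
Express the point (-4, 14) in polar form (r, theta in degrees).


r = sqrt((-4)^2 + 14^2) = 14.5602
theta = atan2(14, -4) = 105.9454 degrees

r = 14.5602, theta = 105.9454 degrees


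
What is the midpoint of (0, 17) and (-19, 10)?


Midpoint = ((0+-19)/2, (17+10)/2) = (-9.5, 13.5)

(-9.5, 13.5)


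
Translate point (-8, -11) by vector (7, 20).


Translation: (x+dx, y+dy) = (-8+7, -11+20) = (-1, 9)

(-1, 9)


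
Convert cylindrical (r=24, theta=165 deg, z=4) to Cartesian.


x = 24 * cos(165) = -23.1822
y = 24 * sin(165) = 6.2117
z = 4

(-23.1822, 6.2117, 4)


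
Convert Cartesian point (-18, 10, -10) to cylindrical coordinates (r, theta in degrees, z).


r = sqrt((-18)^2 + 10^2) = 20.5913
theta = atan2(10, -18) = 150.9454 deg
z = -10

r = 20.5913, theta = 150.9454 deg, z = -10


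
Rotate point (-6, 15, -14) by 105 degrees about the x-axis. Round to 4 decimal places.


x' = -6
y' = 15*cos(105) - -14*sin(105) = 9.6407
z' = 15*sin(105) + -14*cos(105) = 18.1124

(-6, 9.6407, 18.1124)


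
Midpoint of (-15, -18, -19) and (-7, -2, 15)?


Midpoint = ((-15+-7)/2, (-18+-2)/2, (-19+15)/2) = (-11, -10, -2)

(-11, -10, -2)


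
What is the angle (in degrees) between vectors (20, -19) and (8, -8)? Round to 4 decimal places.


dot = 20*8 + -19*-8 = 312
|u| = 27.5862, |v| = 11.3137
cos(angle) = 0.9997
angle = 1.4688 degrees

1.4688 degrees


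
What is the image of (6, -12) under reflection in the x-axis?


Reflection across x-axis: (x, y) -> (x, -y)
(6, -12) -> (6, 12)

(6, 12)


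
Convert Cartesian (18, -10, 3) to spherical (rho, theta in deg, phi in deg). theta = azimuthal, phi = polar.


rho = sqrt(18^2 + (-10)^2 + 3^2) = 20.8087
theta = atan2(-10, 18) = 330.9454 deg
phi = acos(3/20.8087) = 81.7107 deg

rho = 20.8087, theta = 330.9454 deg, phi = 81.7107 deg


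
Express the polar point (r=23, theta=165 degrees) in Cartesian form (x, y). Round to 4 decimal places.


x = 23 * cos(165) = -22.2163
y = 23 * sin(165) = 5.9528

(-22.2163, 5.9528)


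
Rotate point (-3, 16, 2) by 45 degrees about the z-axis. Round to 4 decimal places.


x' = -3*cos(45) - 16*sin(45) = -13.435
y' = -3*sin(45) + 16*cos(45) = 9.1924
z' = 2

(-13.435, 9.1924, 2)


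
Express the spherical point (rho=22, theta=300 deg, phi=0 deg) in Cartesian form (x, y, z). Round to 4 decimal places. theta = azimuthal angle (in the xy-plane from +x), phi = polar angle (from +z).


x = 22 * sin(0) * cos(300) = 0
y = 22 * sin(0) * sin(300) = 0
z = 22 * cos(0) = 22

(0, 0, 22)


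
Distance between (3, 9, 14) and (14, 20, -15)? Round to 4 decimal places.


d = sqrt((14-3)^2 + (20-9)^2 + (-15-14)^2) = 32.909

32.909


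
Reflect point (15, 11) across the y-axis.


Reflection across y-axis: (x, y) -> (-x, y)
(15, 11) -> (-15, 11)

(-15, 11)


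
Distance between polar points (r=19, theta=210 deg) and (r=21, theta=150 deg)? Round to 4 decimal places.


d = sqrt(r1^2 + r2^2 - 2*r1*r2*cos(t2-t1))
d = sqrt(19^2 + 21^2 - 2*19*21*cos(150-210)) = 20.0749

20.0749


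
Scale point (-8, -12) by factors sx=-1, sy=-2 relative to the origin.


Scaling: (x*sx, y*sy) = (-8*-1, -12*-2) = (8, 24)

(8, 24)


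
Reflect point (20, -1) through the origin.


Reflection through origin: (x, y) -> (-x, -y)
(20, -1) -> (-20, 1)

(-20, 1)


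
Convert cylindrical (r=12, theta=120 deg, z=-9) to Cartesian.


x = 12 * cos(120) = -6
y = 12 * sin(120) = 10.3923
z = -9

(-6, 10.3923, -9)


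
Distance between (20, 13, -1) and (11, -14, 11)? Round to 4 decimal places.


d = sqrt((11-20)^2 + (-14-13)^2 + (11--1)^2) = 30.8869

30.8869


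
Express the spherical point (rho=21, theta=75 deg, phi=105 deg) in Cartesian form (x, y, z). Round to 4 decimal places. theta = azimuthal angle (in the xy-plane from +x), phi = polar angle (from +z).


x = 21 * sin(105) * cos(75) = 5.25
y = 21 * sin(105) * sin(75) = 19.5933
z = 21 * cos(105) = -5.4352

(5.25, 19.5933, -5.4352)


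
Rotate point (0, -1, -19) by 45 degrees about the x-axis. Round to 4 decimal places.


x' = 0
y' = -1*cos(45) - -19*sin(45) = 12.7279
z' = -1*sin(45) + -19*cos(45) = -14.1421

(0, 12.7279, -14.1421)


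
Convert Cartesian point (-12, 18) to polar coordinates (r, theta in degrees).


r = sqrt((-12)^2 + 18^2) = 21.6333
theta = atan2(18, -12) = 123.6901 degrees

r = 21.6333, theta = 123.6901 degrees


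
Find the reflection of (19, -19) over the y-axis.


Reflection across y-axis: (x, y) -> (-x, y)
(19, -19) -> (-19, -19)

(-19, -19)


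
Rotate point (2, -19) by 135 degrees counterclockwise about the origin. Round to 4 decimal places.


x' = 2*cos(135) - -19*sin(135) = 12.0208
y' = 2*sin(135) + -19*cos(135) = 14.8492

(12.0208, 14.8492)


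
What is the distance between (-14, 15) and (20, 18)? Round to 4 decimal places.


d = sqrt((20--14)^2 + (18-15)^2) = 34.1321

34.1321


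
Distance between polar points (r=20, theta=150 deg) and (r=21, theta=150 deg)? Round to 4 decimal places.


d = sqrt(r1^2 + r2^2 - 2*r1*r2*cos(t2-t1))
d = sqrt(20^2 + 21^2 - 2*20*21*cos(150-150)) = 1

1


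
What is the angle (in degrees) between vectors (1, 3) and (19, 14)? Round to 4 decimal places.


dot = 1*19 + 3*14 = 61
|u| = 3.1623, |v| = 23.6008
cos(angle) = 0.8173
angle = 35.1807 degrees

35.1807 degrees


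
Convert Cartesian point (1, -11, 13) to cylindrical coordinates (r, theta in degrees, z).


r = sqrt(1^2 + (-11)^2) = 11.0454
theta = atan2(-11, 1) = 275.1944 deg
z = 13

r = 11.0454, theta = 275.1944 deg, z = 13


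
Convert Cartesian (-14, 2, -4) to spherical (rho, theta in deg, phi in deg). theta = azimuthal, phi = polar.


rho = sqrt((-14)^2 + 2^2 + (-4)^2) = 14.6969
theta = atan2(2, -14) = 171.8699 deg
phi = acos(-4/14.6969) = 105.7932 deg

rho = 14.6969, theta = 171.8699 deg, phi = 105.7932 deg


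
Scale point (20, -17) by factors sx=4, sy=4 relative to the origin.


Scaling: (x*sx, y*sy) = (20*4, -17*4) = (80, -68)

(80, -68)


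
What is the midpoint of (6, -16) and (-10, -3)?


Midpoint = ((6+-10)/2, (-16+-3)/2) = (-2, -9.5)

(-2, -9.5)


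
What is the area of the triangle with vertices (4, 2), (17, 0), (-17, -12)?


Area = |x1(y2-y3) + x2(y3-y1) + x3(y1-y2)| / 2
= |4*(0--12) + 17*(-12-2) + -17*(2-0)| / 2
= 112

112


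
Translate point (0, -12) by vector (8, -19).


Translation: (x+dx, y+dy) = (0+8, -12+-19) = (8, -31)

(8, -31)


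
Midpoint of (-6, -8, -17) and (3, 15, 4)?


Midpoint = ((-6+3)/2, (-8+15)/2, (-17+4)/2) = (-1.5, 3.5, -6.5)

(-1.5, 3.5, -6.5)


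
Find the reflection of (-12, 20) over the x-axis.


Reflection across x-axis: (x, y) -> (x, -y)
(-12, 20) -> (-12, -20)

(-12, -20)


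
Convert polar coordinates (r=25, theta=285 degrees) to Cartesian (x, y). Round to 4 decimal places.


x = 25 * cos(285) = 6.4705
y = 25 * sin(285) = -24.1481

(6.4705, -24.1481)
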